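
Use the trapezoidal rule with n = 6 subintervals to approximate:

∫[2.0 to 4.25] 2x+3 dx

f(x) = 2x+3
a = 2.0, b = 4.25, n = 6
h = (b - a)/n = 0.375000

Trapezoidal rule: (h/2)[f(x₀) + 2f(x₁) + 2f(x₂) + ... + f(xₙ)]

x_0 = 2.0000, f(x_0) = 7.000000, coefficient = 1
x_1 = 2.3750, f(x_1) = 7.750000, coefficient = 2
x_2 = 2.7500, f(x_2) = 8.500000, coefficient = 2
x_3 = 3.1250, f(x_3) = 9.250000, coefficient = 2
x_4 = 3.5000, f(x_4) = 10.000000, coefficient = 2
x_5 = 3.8750, f(x_5) = 10.750000, coefficient = 2
x_6 = 4.2500, f(x_6) = 11.500000, coefficient = 1

I ≈ (0.375000/2) × 111.000000 = 20.812500
Exact value: 20.812500
Error: 0.000000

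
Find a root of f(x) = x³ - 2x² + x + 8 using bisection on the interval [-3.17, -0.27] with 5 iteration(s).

f(x) = x³ - 2x² + x + 8
Initial interval: [-3.17, -0.27]

Iteration 1:
  c_1 = (-3.170000 + (-0.270000))/2 = -1.720000
  f(c_1) = f(-1.720000) = -4.725248
  f(a) × f(c) ≥ 0, new interval: [-1.720000, -0.270000]
Iteration 2:
  c_2 = (-1.720000 + (-0.270000))/2 = -0.995000
  f(c_2) = f(-0.995000) = 4.039875
  f(a) × f(c) < 0, new interval: [-1.720000, -0.995000]
Iteration 3:
  c_3 = (-1.720000 + (-0.995000))/2 = -1.357500
  f(c_3) = f(-1.357500) = 0.455278
  f(a) × f(c) < 0, new interval: [-1.720000, -1.357500]
Iteration 4:
  c_4 = (-1.720000 + (-1.357500))/2 = -1.538750
  f(c_4) = f(-1.538750) = -1.917631
  f(a) × f(c) ≥ 0, new interval: [-1.538750, -1.357500]
Iteration 5:
  c_5 = (-1.538750 + (-1.357500))/2 = -1.448125
  f(c_5) = f(-1.448125) = -0.679071
  f(a) × f(c) ≥ 0, new interval: [-1.448125, -1.357500]

After 5 iteration(s), the approximation is c_5 = -1.448125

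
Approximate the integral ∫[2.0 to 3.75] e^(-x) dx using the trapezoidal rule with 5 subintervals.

f(x) = e^(-x)
a = 2.0, b = 3.75, n = 5
h = (b - a)/n = 0.350000

Trapezoidal rule: (h/2)[f(x₀) + 2f(x₁) + 2f(x₂) + ... + f(xₙ)]

x_0 = 2.0000, f(x_0) = 0.135335, coefficient = 1
x_1 = 2.3500, f(x_1) = 0.095369, coefficient = 2
x_2 = 2.7000, f(x_2) = 0.067206, coefficient = 2
x_3 = 3.0500, f(x_3) = 0.047359, coefficient = 2
x_4 = 3.4000, f(x_4) = 0.033373, coefficient = 2
x_5 = 3.7500, f(x_5) = 0.023518, coefficient = 1

I ≈ (0.350000/2) × 0.645467 = 0.112957
Exact value: 0.111818
Error: 0.001139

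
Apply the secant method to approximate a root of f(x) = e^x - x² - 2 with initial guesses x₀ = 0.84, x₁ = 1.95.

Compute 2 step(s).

f(x) = e^x - x² - 2
x₀ = 0.84, x₁ = 1.95

Secant formula: x_{n+1} = x_n - f(x_n)(x_n - x_{n-1})/(f(x_n) - f(x_{n-1}))

Iteration 1:
  f(0.840000) = -0.389233
  f(1.950000) = 1.226188
  x_2 = 1.950000 - 1.226188×(1.950000 - 0.840000)/(1.226188 - (-0.389233))
       = 1.107453
Iteration 2:
  f(1.950000) = 1.226188
  f(1.107453) = -0.199813
  x_3 = 1.107453 - (-0.199813)×(1.107453 - 1.950000)/(-0.199813 - 1.226188)
       = 1.225511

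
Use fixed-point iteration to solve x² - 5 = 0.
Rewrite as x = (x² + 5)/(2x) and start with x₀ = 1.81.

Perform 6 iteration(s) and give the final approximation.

Equation: x² - 5 = 0
Fixed-point form: x = (x² + 5)/(2x)
x₀ = 1.81

x_1 = g(1.810000) = 2.286215
x_2 = g(2.286215) = 2.236618
x_3 = g(2.236618) = 2.236068
x_4 = g(2.236068) = 2.236068
x_5 = g(2.236068) = 2.236068
x_6 = g(2.236068) = 2.236068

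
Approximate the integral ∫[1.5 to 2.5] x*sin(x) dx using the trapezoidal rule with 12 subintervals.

f(x) = x*sin(x)
a = 1.5, b = 2.5, n = 12
h = (b - a)/n = 0.083333

Trapezoidal rule: (h/2)[f(x₀) + 2f(x₁) + 2f(x₂) + ... + f(xₙ)]

x_0 = 1.5000, f(x_0) = 1.496242, coefficient = 1
x_1 = 1.5833, f(x_1) = 1.583209, coefficient = 2
x_2 = 1.6667, f(x_2) = 1.659013, coefficient = 2
x_3 = 1.7500, f(x_3) = 1.721975, coefficient = 2
x_4 = 1.8333, f(x_4) = 1.770514, coefficient = 2
x_5 = 1.9167, f(x_5) = 1.803163, coefficient = 2
x_6 = 2.0000, f(x_6) = 1.818595, coefficient = 2
x_7 = 2.0833, f(x_7) = 1.815632, coefficient = 2
x_8 = 2.1667, f(x_8) = 1.793264, coefficient = 2
x_9 = 2.2500, f(x_9) = 1.750665, coefficient = 2
x_10 = 2.3333, f(x_10) = 1.687200, coefficient = 2
x_11 = 2.4167, f(x_11) = 1.602443, coefficient = 2
x_12 = 2.5000, f(x_12) = 1.496180, coefficient = 1

I ≈ (0.083333/2) × 41.003769 = 1.708490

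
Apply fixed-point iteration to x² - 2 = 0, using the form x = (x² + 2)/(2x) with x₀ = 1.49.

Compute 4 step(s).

Equation: x² - 2 = 0
Fixed-point form: x = (x² + 2)/(2x)
x₀ = 1.49

x_1 = g(1.490000) = 1.416141
x_2 = g(1.416141) = 1.414215
x_3 = g(1.414215) = 1.414214
x_4 = g(1.414214) = 1.414214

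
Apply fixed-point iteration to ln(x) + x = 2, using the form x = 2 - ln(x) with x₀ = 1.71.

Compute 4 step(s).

Equation: ln(x) + x = 2
Fixed-point form: x = 2 - ln(x)
x₀ = 1.71

x_1 = g(1.710000) = 1.463507
x_2 = g(1.463507) = 1.619165
x_3 = g(1.619165) = 1.518090
x_4 = g(1.518090) = 1.582547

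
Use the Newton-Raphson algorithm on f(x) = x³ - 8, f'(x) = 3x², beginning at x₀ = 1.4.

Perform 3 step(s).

f(x) = x³ - 8
f'(x) = 3x²
x₀ = 1.4

Newton-Raphson formula: x_{n+1} = x_n - f(x_n)/f'(x_n)

Iteration 1:
  f(1.400000) = -5.256000
  f'(1.400000) = 5.880000
  x_1 = 1.400000 - (-5.256000)/5.880000 = 2.293878
Iteration 2:
  f(2.293878) = 4.070095
  f'(2.293878) = 15.785623
  x_2 = 2.293878 - 4.070095/15.785623 = 2.036042
Iteration 3:
  f(2.036042) = 0.440345
  f'(2.036042) = 12.436401
  x_3 = 2.036042 - 0.440345/12.436401 = 2.000634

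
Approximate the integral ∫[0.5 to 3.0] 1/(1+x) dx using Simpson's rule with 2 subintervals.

f(x) = 1/(1+x)
a = 0.5, b = 3.0, n = 2
h = (b - a)/n = 1.250000

Simpson's rule: (h/3)[f(x₀) + 4f(x₁) + 2f(x₂) + ... + f(xₙ)]

x_0 = 0.5000, f(x_0) = 0.666667, coefficient = 1
x_1 = 1.7500, f(x_1) = 0.363636, coefficient = 4
x_2 = 3.0000, f(x_2) = 0.250000, coefficient = 1

I ≈ (1.250000/3) × 2.371212 = 0.988005
Exact value: 0.980829
Error: 0.007176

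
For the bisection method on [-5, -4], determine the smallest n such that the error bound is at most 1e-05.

We need (b-a)/2^n ≤ 1e-05
(-4 - (-5))/2^n ≤ 1e-05
1/2^n ≤ 1e-05
2^n ≥ 100000
n ≥ log₂(100000) = 16.61
n ≥ 17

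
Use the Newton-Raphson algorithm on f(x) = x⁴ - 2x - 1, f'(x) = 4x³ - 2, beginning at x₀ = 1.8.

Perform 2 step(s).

f(x) = x⁴ - 2x - 1
f'(x) = 4x³ - 2
x₀ = 1.8

Newton-Raphson formula: x_{n+1} = x_n - f(x_n)/f'(x_n)

Iteration 1:
  f(1.800000) = 5.897600
  f'(1.800000) = 21.328000
  x_1 = 1.800000 - 5.897600/21.328000 = 1.523481
Iteration 2:
  f(1.523481) = 1.340051
  f'(1.523481) = 12.143960
  x_2 = 1.523481 - 1.340051/12.143960 = 1.413134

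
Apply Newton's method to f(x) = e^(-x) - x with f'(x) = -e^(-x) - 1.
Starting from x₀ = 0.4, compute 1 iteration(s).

f(x) = e^(-x) - x
f'(x) = -e^(-x) - 1
x₀ = 0.4

Newton-Raphson formula: x_{n+1} = x_n - f(x_n)/f'(x_n)

Iteration 1:
  f(0.400000) = 0.270320
  f'(0.400000) = -1.670320
  x_1 = 0.400000 - 0.270320/(-1.670320) = 0.561837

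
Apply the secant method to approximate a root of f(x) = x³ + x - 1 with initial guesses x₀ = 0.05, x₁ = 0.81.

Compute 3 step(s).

f(x) = x³ + x - 1
x₀ = 0.05, x₁ = 0.81

Secant formula: x_{n+1} = x_n - f(x_n)(x_n - x_{n-1})/(f(x_n) - f(x_{n-1}))

Iteration 1:
  f(0.050000) = -0.949875
  f(0.810000) = 0.341441
  x_2 = 0.810000 - 0.341441×(0.810000 - 0.050000)/(0.341441 - (-0.949875))
       = 0.609046
Iteration 2:
  f(0.810000) = 0.341441
  f(0.609046) = -0.165036
  x_3 = 0.609046 - (-0.165036)×(0.609046 - 0.810000)/(-0.165036 - 0.341441)
       = 0.674527
Iteration 3:
  f(0.609046) = -0.165036
  f(0.674527) = -0.018572
  x_4 = 0.674527 - (-0.018572)×(0.674527 - 0.609046)/(-0.018572 - (-0.165036))
       = 0.682830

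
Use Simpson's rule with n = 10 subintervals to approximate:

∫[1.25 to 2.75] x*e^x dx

f(x) = x*e^x
a = 1.25, b = 2.75, n = 10
h = (b - a)/n = 0.150000

Simpson's rule: (h/3)[f(x₀) + 4f(x₁) + 2f(x₂) + ... + f(xₙ)]

x_0 = 1.2500, f(x_0) = 4.362929, coefficient = 1
x_1 = 1.4000, f(x_1) = 5.677280, coefficient = 4
x_2 = 1.5500, f(x_2) = 7.302779, coefficient = 2
x_3 = 1.7000, f(x_3) = 9.305711, coefficient = 4
x_4 = 1.8500, f(x_4) = 11.765666, coefficient = 2
x_5 = 2.0000, f(x_5) = 14.778112, coefficient = 4
x_6 = 2.1500, f(x_6) = 18.457446, coefficient = 2
x_7 = 2.3000, f(x_7) = 22.940620, coefficient = 4
x_8 = 2.4500, f(x_8) = 28.391449, coefficient = 2
x_9 = 2.6000, f(x_9) = 35.005719, coefficient = 4
x_10 = 2.7500, f(x_10) = 43.017238, coefficient = 1

I ≈ (0.150000/3) × 530.044611 = 26.502231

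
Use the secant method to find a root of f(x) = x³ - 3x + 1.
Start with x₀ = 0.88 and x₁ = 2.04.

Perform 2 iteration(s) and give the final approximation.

f(x) = x³ - 3x + 1
x₀ = 0.88, x₁ = 2.04

Secant formula: x_{n+1} = x_n - f(x_n)(x_n - x_{n-1})/(f(x_n) - f(x_{n-1}))

Iteration 1:
  f(0.880000) = -0.958528
  f(2.040000) = 3.369664
  x_2 = 2.040000 - 3.369664×(2.040000 - 0.880000)/(3.369664 - (-0.958528))
       = 1.136895
Iteration 2:
  f(2.040000) = 3.369664
  f(1.136895) = -0.941214
  x_3 = 1.136895 - (-0.941214)×(1.136895 - 2.040000)/(-0.941214 - 3.369664)
       = 1.334074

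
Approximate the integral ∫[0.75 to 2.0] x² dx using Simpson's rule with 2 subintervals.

f(x) = x²
a = 0.75, b = 2.0, n = 2
h = (b - a)/n = 0.625000

Simpson's rule: (h/3)[f(x₀) + 4f(x₁) + 2f(x₂) + ... + f(xₙ)]

x_0 = 0.7500, f(x_0) = 0.562500, coefficient = 1
x_1 = 1.3750, f(x_1) = 1.890625, coefficient = 4
x_2 = 2.0000, f(x_2) = 4.000000, coefficient = 1

I ≈ (0.625000/3) × 12.125000 = 2.526042
Exact value: 2.526042
Error: 0.000000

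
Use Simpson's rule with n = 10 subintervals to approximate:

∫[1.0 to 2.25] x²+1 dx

f(x) = x²+1
a = 1.0, b = 2.25, n = 10
h = (b - a)/n = 0.125000

Simpson's rule: (h/3)[f(x₀) + 4f(x₁) + 2f(x₂) + ... + f(xₙ)]

x_0 = 1.0000, f(x_0) = 2.000000, coefficient = 1
x_1 = 1.1250, f(x_1) = 2.265625, coefficient = 4
x_2 = 1.2500, f(x_2) = 2.562500, coefficient = 2
x_3 = 1.3750, f(x_3) = 2.890625, coefficient = 4
x_4 = 1.5000, f(x_4) = 3.250000, coefficient = 2
x_5 = 1.6250, f(x_5) = 3.640625, coefficient = 4
x_6 = 1.7500, f(x_6) = 4.062500, coefficient = 2
x_7 = 1.8750, f(x_7) = 4.515625, coefficient = 4
x_8 = 2.0000, f(x_8) = 5.000000, coefficient = 2
x_9 = 2.1250, f(x_9) = 5.515625, coefficient = 4
x_10 = 2.2500, f(x_10) = 6.062500, coefficient = 1

I ≈ (0.125000/3) × 113.125000 = 4.713542
Exact value: 4.713542
Error: 0.000000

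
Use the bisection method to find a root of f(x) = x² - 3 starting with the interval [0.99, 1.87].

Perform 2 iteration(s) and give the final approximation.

f(x) = x² - 3
Initial interval: [0.99, 1.87]

Iteration 1:
  c_1 = (0.990000 + 1.870000)/2 = 1.430000
  f(c_1) = f(1.430000) = -0.955100
  f(a) × f(c) ≥ 0, new interval: [1.430000, 1.870000]
Iteration 2:
  c_2 = (1.430000 + 1.870000)/2 = 1.650000
  f(c_2) = f(1.650000) = -0.277500
  f(a) × f(c) ≥ 0, new interval: [1.650000, 1.870000]

After 2 iteration(s), the approximation is c_2 = 1.650000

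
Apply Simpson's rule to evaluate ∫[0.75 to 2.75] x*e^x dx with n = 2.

f(x) = x*e^x
a = 0.75, b = 2.75, n = 2
h = (b - a)/n = 1.000000

Simpson's rule: (h/3)[f(x₀) + 4f(x₁) + 2f(x₂) + ... + f(xₙ)]

x_0 = 0.7500, f(x_0) = 1.587750, coefficient = 1
x_1 = 1.7500, f(x_1) = 10.070555, coefficient = 4
x_2 = 2.7500, f(x_2) = 43.017238, coefficient = 1

I ≈ (1.000000/3) × 84.887206 = 28.295735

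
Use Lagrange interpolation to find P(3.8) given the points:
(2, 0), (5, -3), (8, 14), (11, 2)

Lagrange interpolation formula:
P(x) = Σ yᵢ × Lᵢ(x)
where Lᵢ(x) = Π_{j≠i} (x - xⱼ)/(xᵢ - xⱼ)

L_0(3.8) = (3.8 - 5)/(2 - 5) × (3.8 - 8)/(2 - 8) × (3.8 - 11)/(2 - 11) = 0.224000
L_1(3.8) = (3.8 - 2)/(5 - 2) × (3.8 - 8)/(5 - 8) × (3.8 - 11)/(5 - 11) = 1.008000
L_2(3.8) = (3.8 - 2)/(8 - 2) × (3.8 - 5)/(8 - 5) × (3.8 - 11)/(8 - 11) = -0.288000
L_3(3.8) = (3.8 - 2)/(11 - 2) × (3.8 - 5)/(11 - 5) × (3.8 - 8)/(11 - 8) = 0.056000

P(3.8) = 0×L_0(3.8) + (-3)×L_1(3.8) + 14×L_2(3.8) + 2×L_3(3.8)
P(3.8) = -6.944000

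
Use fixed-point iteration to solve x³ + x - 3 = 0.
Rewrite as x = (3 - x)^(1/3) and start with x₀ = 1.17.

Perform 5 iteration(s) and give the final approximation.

Equation: x³ + x - 3 = 0
Fixed-point form: x = (3 - x)^(1/3)
x₀ = 1.17

x_1 = g(1.170000) = 1.223161
x_2 = g(1.223161) = 1.211200
x_3 = g(1.211200) = 1.213912
x_4 = g(1.213912) = 1.213298
x_5 = g(1.213298) = 1.213437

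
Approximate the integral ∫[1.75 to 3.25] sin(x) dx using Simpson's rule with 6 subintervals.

f(x) = sin(x)
a = 1.75, b = 3.25, n = 6
h = (b - a)/n = 0.250000

Simpson's rule: (h/3)[f(x₀) + 4f(x₁) + 2f(x₂) + ... + f(xₙ)]

x_0 = 1.7500, f(x_0) = 0.983986, coefficient = 1
x_1 = 2.0000, f(x_1) = 0.909297, coefficient = 4
x_2 = 2.2500, f(x_2) = 0.778073, coefficient = 2
x_3 = 2.5000, f(x_3) = 0.598472, coefficient = 4
x_4 = 2.7500, f(x_4) = 0.381661, coefficient = 2
x_5 = 3.0000, f(x_5) = 0.141120, coefficient = 4
x_6 = 3.2500, f(x_6) = -0.108195, coefficient = 1

I ≈ (0.250000/3) × 9.790818 = 0.815901
Exact value: 0.815884
Error: 0.000018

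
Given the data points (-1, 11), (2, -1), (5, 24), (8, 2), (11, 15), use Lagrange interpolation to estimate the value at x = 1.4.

Lagrange interpolation formula:
P(x) = Σ yᵢ × Lᵢ(x)
where Lᵢ(x) = Π_{j≠i} (x - xⱼ)/(xᵢ - xⱼ)

L_0(1.4) = (1.4 - 2)/(-1 - 2) × (1.4 - 5)/(-1 - 5) × (1.4 - 8)/(-1 - 8) × (1.4 - 11)/(-1 - 11) = 0.070400
L_1(1.4) = (1.4 - (-1))/(2 - (-1)) × (1.4 - 5)/(2 - 5) × (1.4 - 8)/(2 - 8) × (1.4 - 11)/(2 - 11) = 1.126400
L_2(1.4) = (1.4 - (-1))/(5 - (-1)) × (1.4 - 2)/(5 - 2) × (1.4 - 8)/(5 - 8) × (1.4 - 11)/(5 - 11) = -0.281600
L_3(1.4) = (1.4 - (-1))/(8 - (-1)) × (1.4 - 2)/(8 - 2) × (1.4 - 5)/(8 - 5) × (1.4 - 11)/(8 - 11) = 0.102400
L_4(1.4) = (1.4 - (-1))/(11 - (-1)) × (1.4 - 2)/(11 - 2) × (1.4 - 5)/(11 - 5) × (1.4 - 8)/(11 - 8) = -0.017600

P(1.4) = 11×L_0(1.4) + (-1)×L_1(1.4) + 24×L_2(1.4) + 2×L_3(1.4) + 15×L_4(1.4)
P(1.4) = -7.169600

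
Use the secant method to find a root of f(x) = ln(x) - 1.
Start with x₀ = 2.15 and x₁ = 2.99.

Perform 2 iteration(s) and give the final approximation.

f(x) = ln(x) - 1
x₀ = 2.15, x₁ = 2.99

Secant formula: x_{n+1} = x_n - f(x_n)(x_n - x_{n-1})/(f(x_n) - f(x_{n-1}))

Iteration 1:
  f(2.150000) = -0.234532
  f(2.990000) = 0.095273
  x_2 = 2.990000 - 0.095273×(2.990000 - 2.150000)/(0.095273 - (-0.234532))
       = 2.747343
Iteration 2:
  f(2.990000) = 0.095273
  f(2.747343) = 0.010634
  x_3 = 2.747343 - 0.010634×(2.747343 - 2.990000)/(0.010634 - 0.095273)
       = 2.716855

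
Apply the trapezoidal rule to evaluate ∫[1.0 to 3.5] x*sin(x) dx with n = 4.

f(x) = x*sin(x)
a = 1.0, b = 3.5, n = 4
h = (b - a)/n = 0.625000

Trapezoidal rule: (h/2)[f(x₀) + 2f(x₁) + 2f(x₂) + ... + f(xₙ)]

x_0 = 1.0000, f(x_0) = 0.841471, coefficient = 1
x_1 = 1.6250, f(x_1) = 1.622613, coefficient = 2
x_2 = 2.2500, f(x_2) = 1.750665, coefficient = 2
x_3 = 2.8750, f(x_3) = 0.757407, coefficient = 2
x_4 = 3.5000, f(x_4) = -1.227741, coefficient = 1

I ≈ (0.625000/2) × 7.875100 = 2.460969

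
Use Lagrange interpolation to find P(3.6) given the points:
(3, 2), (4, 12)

Lagrange interpolation formula:
P(x) = Σ yᵢ × Lᵢ(x)
where Lᵢ(x) = Π_{j≠i} (x - xⱼ)/(xᵢ - xⱼ)

L_0(3.6) = (3.6 - 4)/(3 - 4) = 0.400000
L_1(3.6) = (3.6 - 3)/(4 - 3) = 0.600000

P(3.6) = 2×L_0(3.6) + 12×L_1(3.6)
P(3.6) = 8.000000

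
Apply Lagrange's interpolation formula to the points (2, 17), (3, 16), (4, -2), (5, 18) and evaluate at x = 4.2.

Lagrange interpolation formula:
P(x) = Σ yᵢ × Lᵢ(x)
where Lᵢ(x) = Π_{j≠i} (x - xⱼ)/(xᵢ - xⱼ)

L_0(4.2) = (4.2 - 3)/(2 - 3) × (4.2 - 4)/(2 - 4) × (4.2 - 5)/(2 - 5) = 0.032000
L_1(4.2) = (4.2 - 2)/(3 - 2) × (4.2 - 4)/(3 - 4) × (4.2 - 5)/(3 - 5) = -0.176000
L_2(4.2) = (4.2 - 2)/(4 - 2) × (4.2 - 3)/(4 - 3) × (4.2 - 5)/(4 - 5) = 1.056000
L_3(4.2) = (4.2 - 2)/(5 - 2) × (4.2 - 3)/(5 - 3) × (4.2 - 4)/(5 - 4) = 0.088000

P(4.2) = 17×L_0(4.2) + 16×L_1(4.2) + (-2)×L_2(4.2) + 18×L_3(4.2)
P(4.2) = -2.800000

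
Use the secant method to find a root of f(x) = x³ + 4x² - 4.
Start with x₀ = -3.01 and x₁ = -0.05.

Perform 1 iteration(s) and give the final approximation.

f(x) = x³ + 4x² - 4
x₀ = -3.01, x₁ = -0.05

Secant formula: x_{n+1} = x_n - f(x_n)(x_n - x_{n-1})/(f(x_n) - f(x_{n-1}))

Iteration 1:
  f(-3.010000) = 4.969499
  f(-0.050000) = -3.990125
  x_2 = -0.050000 - (-3.990125)×(-0.050000 - (-3.010000))/(-3.990125 - 4.969499)
       = -1.368222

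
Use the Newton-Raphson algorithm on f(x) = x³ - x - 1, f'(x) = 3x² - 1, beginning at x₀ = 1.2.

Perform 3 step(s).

f(x) = x³ - x - 1
f'(x) = 3x² - 1
x₀ = 1.2

Newton-Raphson formula: x_{n+1} = x_n - f(x_n)/f'(x_n)

Iteration 1:
  f(1.200000) = -0.472000
  f'(1.200000) = 3.320000
  x_1 = 1.200000 - (-0.472000)/3.320000 = 1.342169
Iteration 2:
  f(1.342169) = 0.075636
  f'(1.342169) = 4.404250
  x_2 = 1.342169 - 0.075636/4.404250 = 1.324995
Iteration 3:
  f(1.324995) = 0.001182
  f'(1.324995) = 4.266837
  x_3 = 1.324995 - 0.001182/4.266837 = 1.324718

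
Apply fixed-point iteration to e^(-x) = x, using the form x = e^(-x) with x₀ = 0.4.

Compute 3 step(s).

Equation: e^(-x) = x
Fixed-point form: x = e^(-x)
x₀ = 0.4

x_1 = g(0.400000) = 0.670320
x_2 = g(0.670320) = 0.511545
x_3 = g(0.511545) = 0.599569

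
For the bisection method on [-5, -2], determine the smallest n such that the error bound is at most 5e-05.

We need (b-a)/2^n ≤ 5e-05
(-2 - (-5))/2^n ≤ 5e-05
3/2^n ≤ 5e-05
2^n ≥ 60000
n ≥ log₂(60000) = 15.87
n ≥ 16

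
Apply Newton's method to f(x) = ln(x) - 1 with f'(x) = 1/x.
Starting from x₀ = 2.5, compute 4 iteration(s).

f(x) = ln(x) - 1
f'(x) = 1/x
x₀ = 2.5

Newton-Raphson formula: x_{n+1} = x_n - f(x_n)/f'(x_n)

Iteration 1:
  f(2.500000) = -0.083709
  f'(2.500000) = 0.400000
  x_1 = 2.500000 - (-0.083709)/0.400000 = 2.709273
Iteration 2:
  f(2.709273) = -0.003320
  f'(2.709273) = 0.369103
  x_2 = 2.709273 - (-0.003320)/0.369103 = 2.718267
Iteration 3:
  f(2.718267) = -0.000005
  f'(2.718267) = 0.367881
  x_3 = 2.718267 - (-0.000005)/0.367881 = 2.718282
Iteration 4:
  f(2.718282) = 0.000000
  f'(2.718282) = 0.367879
  x_4 = 2.718282 - 0.000000/0.367879 = 2.718282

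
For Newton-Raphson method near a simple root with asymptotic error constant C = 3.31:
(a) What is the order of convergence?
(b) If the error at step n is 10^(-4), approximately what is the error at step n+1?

(a) Newton-Raphson has quadratic (order 2) convergence near simple roots.
    This means |e_{n+1}| ≈ C|e_n|².

(b) With |e_n| = 10^(-4) and C = 3.31:
    |e_{n+1}| ≈ 3.31 × (10^(-4))² = 3.31 × 10^(-8)

(a) 2 (quadratic); (b) |e_{n+1}| ≈ 3.310e-08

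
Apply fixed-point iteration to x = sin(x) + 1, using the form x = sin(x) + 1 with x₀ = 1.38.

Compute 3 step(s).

Equation: x = sin(x) + 1
Fixed-point form: x = sin(x) + 1
x₀ = 1.38

x_1 = g(1.380000) = 1.981854
x_2 = g(1.981854) = 1.916699
x_3 = g(1.916699) = 1.940770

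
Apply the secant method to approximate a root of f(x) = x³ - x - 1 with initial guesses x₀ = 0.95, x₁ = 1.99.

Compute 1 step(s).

f(x) = x³ - x - 1
x₀ = 0.95, x₁ = 1.99

Secant formula: x_{n+1} = x_n - f(x_n)(x_n - x_{n-1})/(f(x_n) - f(x_{n-1}))

Iteration 1:
  f(0.950000) = -1.092625
  f(1.990000) = 4.890599
  x_2 = 1.990000 - 4.890599×(1.990000 - 0.950000)/(4.890599 - (-1.092625))
       = 1.139919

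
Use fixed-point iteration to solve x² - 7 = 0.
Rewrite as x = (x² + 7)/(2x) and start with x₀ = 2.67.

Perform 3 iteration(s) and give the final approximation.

Equation: x² - 7 = 0
Fixed-point form: x = (x² + 7)/(2x)
x₀ = 2.67

x_1 = g(2.670000) = 2.645861
x_2 = g(2.645861) = 2.645751
x_3 = g(2.645751) = 2.645751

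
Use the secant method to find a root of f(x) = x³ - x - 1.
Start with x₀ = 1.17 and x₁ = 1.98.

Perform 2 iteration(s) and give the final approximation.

f(x) = x³ - x - 1
x₀ = 1.17, x₁ = 1.98

Secant formula: x_{n+1} = x_n - f(x_n)(x_n - x_{n-1})/(f(x_n) - f(x_{n-1}))

Iteration 1:
  f(1.170000) = -0.568387
  f(1.980000) = 4.782392
  x_2 = 1.980000 - 4.782392×(1.980000 - 1.170000)/(4.782392 - (-0.568387))
       = 1.256042
Iteration 2:
  f(1.980000) = 4.782392
  f(1.256042) = -0.274457
  x_3 = 1.256042 - (-0.274457)×(1.256042 - 1.980000)/(-0.274457 - 4.782392)
       = 1.295335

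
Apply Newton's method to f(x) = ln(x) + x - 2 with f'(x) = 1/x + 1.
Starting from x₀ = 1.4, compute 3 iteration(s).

f(x) = ln(x) + x - 2
f'(x) = 1/x + 1
x₀ = 1.4

Newton-Raphson formula: x_{n+1} = x_n - f(x_n)/f'(x_n)

Iteration 1:
  f(1.400000) = -0.263528
  f'(1.400000) = 1.714286
  x_1 = 1.400000 - (-0.263528)/1.714286 = 1.553725
Iteration 2:
  f(1.553725) = -0.005621
  f'(1.553725) = 1.643615
  x_2 = 1.553725 - (-0.005621)/1.643615 = 1.557144
Iteration 3:
  f(1.557144) = -0.000002
  f'(1.557144) = 1.642201
  x_3 = 1.557144 - (-0.000002)/1.642201 = 1.557146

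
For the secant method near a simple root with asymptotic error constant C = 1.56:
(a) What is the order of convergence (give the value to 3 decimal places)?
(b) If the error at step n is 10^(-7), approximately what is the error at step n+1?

(a) Secant method has superlinear convergence with order φ = (1+√5)/2 ≈ 1.618.
    This means |e_{n+1}| ≈ C|e_n|^1.618.

(b) With |e_n| = 10^(-7) and C = 1.56:
    |e_{n+1}| ≈ 1.56 × (10^(-7))^1.618 = 1.56 × 10^(-11.33)

(a) ≈ 1.618 (golden ratio); (b) |e_{n+1}| ≈ 7.360e-12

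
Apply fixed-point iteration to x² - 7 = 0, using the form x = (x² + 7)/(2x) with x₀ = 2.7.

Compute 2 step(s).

Equation: x² - 7 = 0
Fixed-point form: x = (x² + 7)/(2x)
x₀ = 2.7

x_1 = g(2.700000) = 2.646296
x_2 = g(2.646296) = 2.645751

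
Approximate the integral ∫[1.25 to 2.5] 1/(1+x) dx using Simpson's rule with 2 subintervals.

f(x) = 1/(1+x)
a = 1.25, b = 2.5, n = 2
h = (b - a)/n = 0.625000

Simpson's rule: (h/3)[f(x₀) + 4f(x₁) + 2f(x₂) + ... + f(xₙ)]

x_0 = 1.2500, f(x_0) = 0.444444, coefficient = 1
x_1 = 1.8750, f(x_1) = 0.347826, coefficient = 4
x_2 = 2.5000, f(x_2) = 0.285714, coefficient = 1

I ≈ (0.625000/3) × 2.121463 = 0.441971
Exact value: 0.441833
Error: 0.000139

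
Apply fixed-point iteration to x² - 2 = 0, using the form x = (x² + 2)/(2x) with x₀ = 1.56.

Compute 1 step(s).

Equation: x² - 2 = 0
Fixed-point form: x = (x² + 2)/(2x)
x₀ = 1.56

x_1 = g(1.560000) = 1.421026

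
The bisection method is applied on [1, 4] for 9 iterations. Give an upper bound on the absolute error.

Bisection error bound: |error| ≤ (b-a)/2^n
|error| ≤ (4 - 1)/2^9 = 3/2^9
|error| ≤ 0.0058593750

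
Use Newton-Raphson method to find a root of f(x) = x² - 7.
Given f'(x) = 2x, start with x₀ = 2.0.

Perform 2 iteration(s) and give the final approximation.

f(x) = x² - 7
f'(x) = 2x
x₀ = 2.0

Newton-Raphson formula: x_{n+1} = x_n - f(x_n)/f'(x_n)

Iteration 1:
  f(2.000000) = -3.000000
  f'(2.000000) = 4.000000
  x_1 = 2.000000 - (-3.000000)/4.000000 = 2.750000
Iteration 2:
  f(2.750000) = 0.562500
  f'(2.750000) = 5.500000
  x_2 = 2.750000 - 0.562500/5.500000 = 2.647727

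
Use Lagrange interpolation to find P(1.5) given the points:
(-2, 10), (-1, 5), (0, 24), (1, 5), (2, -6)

Lagrange interpolation formula:
P(x) = Σ yᵢ × Lᵢ(x)
where Lᵢ(x) = Π_{j≠i} (x - xⱼ)/(xᵢ - xⱼ)

L_0(1.5) = (1.5 - (-1))/(-2 - (-1)) × (1.5 - 0)/(-2 - 0) × (1.5 - 1)/(-2 - 1) × (1.5 - 2)/(-2 - 2) = -0.039062
L_1(1.5) = (1.5 - (-2))/(-1 - (-2)) × (1.5 - 0)/(-1 - 0) × (1.5 - 1)/(-1 - 1) × (1.5 - 2)/(-1 - 2) = 0.218750
L_2(1.5) = (1.5 - (-2))/(0 - (-2)) × (1.5 - (-1))/(0 - (-1)) × (1.5 - 1)/(0 - 1) × (1.5 - 2)/(0 - 2) = -0.546875
L_3(1.5) = (1.5 - (-2))/(1 - (-2)) × (1.5 - (-1))/(1 - (-1)) × (1.5 - 0)/(1 - 0) × (1.5 - 2)/(1 - 2) = 1.093750
L_4(1.5) = (1.5 - (-2))/(2 - (-2)) × (1.5 - (-1))/(2 - (-1)) × (1.5 - 0)/(2 - 0) × (1.5 - 1)/(2 - 1) = 0.273438

P(1.5) = 10×L_0(1.5) + 5×L_1(1.5) + 24×L_2(1.5) + 5×L_3(1.5) + (-6)×L_4(1.5)
P(1.5) = -8.593750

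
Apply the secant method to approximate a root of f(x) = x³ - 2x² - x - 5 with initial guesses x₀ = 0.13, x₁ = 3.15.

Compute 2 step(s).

f(x) = x³ - 2x² - x - 5
x₀ = 0.13, x₁ = 3.15

Secant formula: x_{n+1} = x_n - f(x_n)(x_n - x_{n-1})/(f(x_n) - f(x_{n-1}))

Iteration 1:
  f(0.130000) = -5.161603
  f(3.150000) = 3.260875
  x_2 = 3.150000 - 3.260875×(3.150000 - 0.130000)/(3.260875 - (-5.161603))
       = 1.980767
Iteration 2:
  f(3.150000) = 3.260875
  f(1.980767) = -7.056228
  x_3 = 1.980767 - (-7.056228)×(1.980767 - 3.150000)/(-7.056228 - 3.260875)
       = 2.780446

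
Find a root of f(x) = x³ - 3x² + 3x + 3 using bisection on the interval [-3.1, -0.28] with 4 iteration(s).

f(x) = x³ - 3x² + 3x + 3
Initial interval: [-3.1, -0.28]

Iteration 1:
  c_1 = (-3.100000 + (-0.280000))/2 = -1.690000
  f(c_1) = f(-1.690000) = -15.465109
  f(a) × f(c) ≥ 0, new interval: [-1.690000, -0.280000]
Iteration 2:
  c_2 = (-1.690000 + (-0.280000))/2 = -0.985000
  f(c_2) = f(-0.985000) = -3.821347
  f(a) × f(c) ≥ 0, new interval: [-0.985000, -0.280000]
Iteration 3:
  c_3 = (-0.985000 + (-0.280000))/2 = -0.632500
  f(c_3) = f(-0.632500) = -0.350704
  f(a) × f(c) ≥ 0, new interval: [-0.632500, -0.280000]
Iteration 4:
  c_4 = (-0.632500 + (-0.280000))/2 = -0.456250
  f(c_4) = f(-0.456250) = 0.911783
  f(a) × f(c) < 0, new interval: [-0.632500, -0.456250]

After 4 iteration(s), the approximation is c_4 = -0.456250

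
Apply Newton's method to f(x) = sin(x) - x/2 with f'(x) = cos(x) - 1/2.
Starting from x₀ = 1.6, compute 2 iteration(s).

f(x) = sin(x) - x/2
f'(x) = cos(x) - 1/2
x₀ = 1.6

Newton-Raphson formula: x_{n+1} = x_n - f(x_n)/f'(x_n)

Iteration 1:
  f(1.600000) = 0.199574
  f'(1.600000) = -0.529200
  x_1 = 1.600000 - 0.199574/(-0.529200) = 1.977124
Iteration 2:
  f(1.977124) = -0.069983
  f'(1.977124) = -0.895238
  x_2 = 1.977124 - (-0.069983)/(-0.895238) = 1.898951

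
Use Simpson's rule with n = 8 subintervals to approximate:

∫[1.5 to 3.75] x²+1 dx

f(x) = x²+1
a = 1.5, b = 3.75, n = 8
h = (b - a)/n = 0.281250

Simpson's rule: (h/3)[f(x₀) + 4f(x₁) + 2f(x₂) + ... + f(xₙ)]

x_0 = 1.5000, f(x_0) = 3.250000, coefficient = 1
x_1 = 1.7812, f(x_1) = 4.172852, coefficient = 4
x_2 = 2.0625, f(x_2) = 5.253906, coefficient = 2
x_3 = 2.3438, f(x_3) = 6.493164, coefficient = 4
x_4 = 2.6250, f(x_4) = 7.890625, coefficient = 2
x_5 = 2.9062, f(x_5) = 9.446289, coefficient = 4
x_6 = 3.1875, f(x_6) = 11.160156, coefficient = 2
x_7 = 3.4688, f(x_7) = 13.032227, coefficient = 4
x_8 = 3.7500, f(x_8) = 15.062500, coefficient = 1

I ≈ (0.281250/3) × 199.500000 = 18.703125
Exact value: 18.703125
Error: 0.000000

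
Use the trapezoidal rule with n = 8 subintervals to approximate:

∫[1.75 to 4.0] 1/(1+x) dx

f(x) = 1/(1+x)
a = 1.75, b = 4.0, n = 8
h = (b - a)/n = 0.281250

Trapezoidal rule: (h/2)[f(x₀) + 2f(x₁) + 2f(x₂) + ... + f(xₙ)]

x_0 = 1.7500, f(x_0) = 0.363636, coefficient = 1
x_1 = 2.0312, f(x_1) = 0.329897, coefficient = 2
x_2 = 2.3125, f(x_2) = 0.301887, coefficient = 2
x_3 = 2.5938, f(x_3) = 0.278261, coefficient = 2
x_4 = 2.8750, f(x_4) = 0.258065, coefficient = 2
x_5 = 3.1562, f(x_5) = 0.240602, coefficient = 2
x_6 = 3.4375, f(x_6) = 0.225352, coefficient = 2
x_7 = 3.7188, f(x_7) = 0.211921, coefficient = 2
x_8 = 4.0000, f(x_8) = 0.200000, coefficient = 1

I ≈ (0.281250/2) × 4.255603 = 0.598444
Exact value: 0.597837
Error: 0.000607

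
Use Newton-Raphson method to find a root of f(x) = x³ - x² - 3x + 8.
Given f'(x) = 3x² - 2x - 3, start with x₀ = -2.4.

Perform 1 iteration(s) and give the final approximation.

f(x) = x³ - x² - 3x + 8
f'(x) = 3x² - 2x - 3
x₀ = -2.4

Newton-Raphson formula: x_{n+1} = x_n - f(x_n)/f'(x_n)

Iteration 1:
  f(-2.400000) = -4.384000
  f'(-2.400000) = 19.080000
  x_1 = -2.400000 - (-4.384000)/19.080000 = -2.170231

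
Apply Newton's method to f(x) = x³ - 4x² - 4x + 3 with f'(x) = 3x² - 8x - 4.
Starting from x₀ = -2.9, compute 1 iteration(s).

f(x) = x³ - 4x² - 4x + 3
f'(x) = 3x² - 8x - 4
x₀ = -2.9

Newton-Raphson formula: x_{n+1} = x_n - f(x_n)/f'(x_n)

Iteration 1:
  f(-2.900000) = -43.429000
  f'(-2.900000) = 44.430000
  x_1 = -2.900000 - (-43.429000)/44.430000 = -1.922530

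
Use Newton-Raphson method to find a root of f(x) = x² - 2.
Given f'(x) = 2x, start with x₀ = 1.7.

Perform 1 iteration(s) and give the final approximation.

f(x) = x² - 2
f'(x) = 2x
x₀ = 1.7

Newton-Raphson formula: x_{n+1} = x_n - f(x_n)/f'(x_n)

Iteration 1:
  f(1.700000) = 0.890000
  f'(1.700000) = 3.400000
  x_1 = 1.700000 - 0.890000/3.400000 = 1.438235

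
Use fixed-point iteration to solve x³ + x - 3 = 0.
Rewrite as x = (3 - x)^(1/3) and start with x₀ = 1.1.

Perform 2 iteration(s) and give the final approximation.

Equation: x³ + x - 3 = 0
Fixed-point form: x = (3 - x)^(1/3)
x₀ = 1.1

x_1 = g(1.100000) = 1.238562
x_2 = g(1.238562) = 1.207691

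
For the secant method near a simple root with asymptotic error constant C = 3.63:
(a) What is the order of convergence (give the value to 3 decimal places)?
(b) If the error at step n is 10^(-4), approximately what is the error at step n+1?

(a) Secant method has superlinear convergence with order φ = (1+√5)/2 ≈ 1.618.
    This means |e_{n+1}| ≈ C|e_n|^1.618.

(b) With |e_n| = 10^(-4) and C = 3.63:
    |e_{n+1}| ≈ 3.63 × (10^(-4))^1.618 = 3.63 × 10^(-6.47)

(a) ≈ 1.618 (golden ratio); (b) |e_{n+1}| ≈ 1.224e-06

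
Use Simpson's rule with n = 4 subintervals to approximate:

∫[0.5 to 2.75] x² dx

f(x) = x²
a = 0.5, b = 2.75, n = 4
h = (b - a)/n = 0.562500

Simpson's rule: (h/3)[f(x₀) + 4f(x₁) + 2f(x₂) + ... + f(xₙ)]

x_0 = 0.5000, f(x_0) = 0.250000, coefficient = 1
x_1 = 1.0625, f(x_1) = 1.128906, coefficient = 4
x_2 = 1.6250, f(x_2) = 2.640625, coefficient = 2
x_3 = 2.1875, f(x_3) = 4.785156, coefficient = 4
x_4 = 2.7500, f(x_4) = 7.562500, coefficient = 1

I ≈ (0.562500/3) × 36.750000 = 6.890625
Exact value: 6.890625
Error: 0.000000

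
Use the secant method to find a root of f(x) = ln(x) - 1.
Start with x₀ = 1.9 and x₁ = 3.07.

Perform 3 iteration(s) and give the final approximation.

f(x) = ln(x) - 1
x₀ = 1.9, x₁ = 3.07

Secant formula: x_{n+1} = x_n - f(x_n)(x_n - x_{n-1})/(f(x_n) - f(x_{n-1}))

Iteration 1:
  f(1.900000) = -0.358146
  f(3.070000) = 0.121678
  x_2 = 3.070000 - 0.121678×(3.070000 - 1.900000)/(0.121678 - (-0.358146))
       = 2.773302
Iteration 2:
  f(3.070000) = 0.121678
  f(2.773302) = 0.020039
  x_3 = 2.773302 - 0.020039×(2.773302 - 3.070000)/(0.020039 - 0.121678)
       = 2.714806
Iteration 3:
  f(2.773302) = 0.020039
  f(2.714806) = -0.001279
  x_4 = 2.714806 - (-0.001279)×(2.714806 - 2.773302)/(-0.001279 - 0.020039)
       = 2.718317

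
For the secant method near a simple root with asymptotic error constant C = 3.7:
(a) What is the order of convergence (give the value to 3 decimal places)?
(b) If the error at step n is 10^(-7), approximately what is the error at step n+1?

(a) Secant method has superlinear convergence with order φ = (1+√5)/2 ≈ 1.618.
    This means |e_{n+1}| ≈ C|e_n|^1.618.

(b) With |e_n| = 10^(-7) and C = 3.7:
    |e_{n+1}| ≈ 3.7 × (10^(-7))^1.618 = 3.7 × 10^(-11.33)

(a) ≈ 1.618 (golden ratio); (b) |e_{n+1}| ≈ 1.746e-11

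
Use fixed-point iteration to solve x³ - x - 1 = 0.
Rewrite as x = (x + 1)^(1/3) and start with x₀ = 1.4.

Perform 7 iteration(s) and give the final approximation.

Equation: x³ - x - 1 = 0
Fixed-point form: x = (x + 1)^(1/3)
x₀ = 1.4

x_1 = g(1.400000) = 1.338866
x_2 = g(1.338866) = 1.327400
x_3 = g(1.327400) = 1.325227
x_4 = g(1.325227) = 1.324815
x_5 = g(1.324815) = 1.324736
x_6 = g(1.324736) = 1.324721
x_7 = g(1.324721) = 1.324719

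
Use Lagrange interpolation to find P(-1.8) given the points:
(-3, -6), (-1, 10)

Lagrange interpolation formula:
P(x) = Σ yᵢ × Lᵢ(x)
where Lᵢ(x) = Π_{j≠i} (x - xⱼ)/(xᵢ - xⱼ)

L_0(-1.8) = (-1.8 - (-1))/(-3 - (-1)) = 0.400000
L_1(-1.8) = (-1.8 - (-3))/(-1 - (-3)) = 0.600000

P(-1.8) = (-6)×L_0(-1.8) + 10×L_1(-1.8)
P(-1.8) = 3.600000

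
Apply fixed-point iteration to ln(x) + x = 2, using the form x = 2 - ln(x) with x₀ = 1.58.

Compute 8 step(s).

Equation: ln(x) + x = 2
Fixed-point form: x = 2 - ln(x)
x₀ = 1.58

x_1 = g(1.580000) = 1.542575
x_2 = g(1.542575) = 1.566547
x_3 = g(1.566547) = 1.551126
x_4 = g(1.551126) = 1.561019
x_5 = g(1.561019) = 1.554661
x_6 = g(1.554661) = 1.558742
x_7 = g(1.558742) = 1.556121
x_8 = g(1.556121) = 1.557804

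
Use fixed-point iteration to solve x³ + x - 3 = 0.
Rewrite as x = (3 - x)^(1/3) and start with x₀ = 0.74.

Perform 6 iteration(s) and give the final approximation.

Equation: x³ + x - 3 = 0
Fixed-point form: x = (3 - x)^(1/3)
x₀ = 0.74

x_1 = g(0.740000) = 1.312309
x_2 = g(1.312309) = 1.190596
x_3 = g(1.190596) = 1.218555
x_4 = g(1.218555) = 1.212246
x_5 = g(1.212246) = 1.213675
x_6 = g(1.213675) = 1.213352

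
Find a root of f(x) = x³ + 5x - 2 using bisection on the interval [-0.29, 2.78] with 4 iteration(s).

f(x) = x³ + 5x - 2
Initial interval: [-0.29, 2.78]

Iteration 1:
  c_1 = (-0.290000 + 2.780000)/2 = 1.245000
  f(c_1) = f(1.245000) = 6.154781
  f(a) × f(c) < 0, new interval: [-0.290000, 1.245000]
Iteration 2:
  c_2 = (-0.290000 + 1.245000)/2 = 0.477500
  f(c_2) = f(0.477500) = 0.496373
  f(a) × f(c) < 0, new interval: [-0.290000, 0.477500]
Iteration 3:
  c_3 = (-0.290000 + 0.477500)/2 = 0.093750
  f(c_3) = f(0.093750) = -1.530426
  f(a) × f(c) ≥ 0, new interval: [0.093750, 0.477500]
Iteration 4:
  c_4 = (0.093750 + 0.477500)/2 = 0.285625
  f(c_4) = f(0.285625) = -0.548573
  f(a) × f(c) ≥ 0, new interval: [0.285625, 0.477500]

After 4 iteration(s), the approximation is c_4 = 0.285625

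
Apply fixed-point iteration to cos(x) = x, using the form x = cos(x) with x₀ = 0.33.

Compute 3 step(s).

Equation: cos(x) = x
Fixed-point form: x = cos(x)
x₀ = 0.33

x_1 = g(0.330000) = 0.946042
x_2 = g(0.946042) = 0.584898
x_3 = g(0.584898) = 0.833769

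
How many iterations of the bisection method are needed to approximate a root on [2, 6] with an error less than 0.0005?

We need (b-a)/2^n ≤ 0.0005
(6 - 2)/2^n ≤ 0.0005
4/2^n ≤ 0.0005
2^n ≥ 8000
n ≥ log₂(8000) = 12.97
n ≥ 13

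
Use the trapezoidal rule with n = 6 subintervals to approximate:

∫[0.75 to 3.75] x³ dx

f(x) = x³
a = 0.75, b = 3.75, n = 6
h = (b - a)/n = 0.500000

Trapezoidal rule: (h/2)[f(x₀) + 2f(x₁) + 2f(x₂) + ... + f(xₙ)]

x_0 = 0.7500, f(x_0) = 0.421875, coefficient = 1
x_1 = 1.2500, f(x_1) = 1.953125, coefficient = 2
x_2 = 1.7500, f(x_2) = 5.359375, coefficient = 2
x_3 = 2.2500, f(x_3) = 11.390625, coefficient = 2
x_4 = 2.7500, f(x_4) = 20.796875, coefficient = 2
x_5 = 3.2500, f(x_5) = 34.328125, coefficient = 2
x_6 = 3.7500, f(x_6) = 52.734375, coefficient = 1

I ≈ (0.500000/2) × 200.812500 = 50.203125
Exact value: 49.359375
Error: 0.843750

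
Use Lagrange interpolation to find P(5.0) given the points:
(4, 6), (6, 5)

Lagrange interpolation formula:
P(x) = Σ yᵢ × Lᵢ(x)
where Lᵢ(x) = Π_{j≠i} (x - xⱼ)/(xᵢ - xⱼ)

L_0(5.0) = (5.0 - 6)/(4 - 6) = 0.500000
L_1(5.0) = (5.0 - 4)/(6 - 4) = 0.500000

P(5.0) = 6×L_0(5.0) + 5×L_1(5.0)
P(5.0) = 5.500000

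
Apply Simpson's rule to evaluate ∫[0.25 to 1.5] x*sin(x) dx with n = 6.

f(x) = x*sin(x)
a = 0.25, b = 1.5, n = 6
h = (b - a)/n = 0.208333

Simpson's rule: (h/3)[f(x₀) + 4f(x₁) + 2f(x₂) + ... + f(xₙ)]

x_0 = 0.2500, f(x_0) = 0.061851, coefficient = 1
x_1 = 0.4583, f(x_1) = 0.202791, coefficient = 4
x_2 = 0.6667, f(x_2) = 0.412247, coefficient = 2
x_3 = 0.8750, f(x_3) = 0.671601, coefficient = 4
x_4 = 1.0833, f(x_4) = 0.957151, coefficient = 2
x_5 = 1.2917, f(x_5) = 1.241673, coefficient = 4
x_6 = 1.5000, f(x_6) = 1.496242, coefficient = 1

I ≈ (0.208333/3) × 12.761151 = 0.886191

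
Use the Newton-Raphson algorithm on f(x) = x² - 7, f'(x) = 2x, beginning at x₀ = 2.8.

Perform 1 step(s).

f(x) = x² - 7
f'(x) = 2x
x₀ = 2.8

Newton-Raphson formula: x_{n+1} = x_n - f(x_n)/f'(x_n)

Iteration 1:
  f(2.800000) = 0.840000
  f'(2.800000) = 5.600000
  x_1 = 2.800000 - 0.840000/5.600000 = 2.650000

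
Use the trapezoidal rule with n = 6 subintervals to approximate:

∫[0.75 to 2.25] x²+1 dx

f(x) = x²+1
a = 0.75, b = 2.25, n = 6
h = (b - a)/n = 0.250000

Trapezoidal rule: (h/2)[f(x₀) + 2f(x₁) + 2f(x₂) + ... + f(xₙ)]

x_0 = 0.7500, f(x_0) = 1.562500, coefficient = 1
x_1 = 1.0000, f(x_1) = 2.000000, coefficient = 2
x_2 = 1.2500, f(x_2) = 2.562500, coefficient = 2
x_3 = 1.5000, f(x_3) = 3.250000, coefficient = 2
x_4 = 1.7500, f(x_4) = 4.062500, coefficient = 2
x_5 = 2.0000, f(x_5) = 5.000000, coefficient = 2
x_6 = 2.2500, f(x_6) = 6.062500, coefficient = 1

I ≈ (0.250000/2) × 41.375000 = 5.171875
Exact value: 5.156250
Error: 0.015625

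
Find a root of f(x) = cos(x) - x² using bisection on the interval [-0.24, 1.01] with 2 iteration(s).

f(x) = cos(x) - x²
Initial interval: [-0.24, 1.01]

Iteration 1:
  c_1 = (-0.240000 + 1.010000)/2 = 0.385000
  f(c_1) = f(0.385000) = 0.778573
  f(a) × f(c) ≥ 0, new interval: [0.385000, 1.010000]
Iteration 2:
  c_2 = (0.385000 + 1.010000)/2 = 0.697500
  f(c_2) = f(0.697500) = 0.279944
  f(a) × f(c) ≥ 0, new interval: [0.697500, 1.010000]

After 2 iteration(s), the approximation is c_2 = 0.697500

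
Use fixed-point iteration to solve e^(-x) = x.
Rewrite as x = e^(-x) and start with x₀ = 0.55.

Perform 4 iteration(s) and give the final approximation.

Equation: e^(-x) = x
Fixed-point form: x = e^(-x)
x₀ = 0.55

x_1 = g(0.550000) = 0.576950
x_2 = g(0.576950) = 0.561609
x_3 = g(0.561609) = 0.570291
x_4 = g(0.570291) = 0.565361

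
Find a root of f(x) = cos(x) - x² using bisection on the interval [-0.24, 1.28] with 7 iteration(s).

f(x) = cos(x) - x²
Initial interval: [-0.24, 1.28]

Iteration 1:
  c_1 = (-0.240000 + 1.280000)/2 = 0.520000
  f(c_1) = f(0.520000) = 0.597419
  f(a) × f(c) ≥ 0, new interval: [0.520000, 1.280000]
Iteration 2:
  c_2 = (0.520000 + 1.280000)/2 = 0.900000
  f(c_2) = f(0.900000) = -0.188390
  f(a) × f(c) < 0, new interval: [0.520000, 0.900000]
Iteration 3:
  c_3 = (0.520000 + 0.900000)/2 = 0.710000
  f(c_3) = f(0.710000) = 0.254262
  f(a) × f(c) ≥ 0, new interval: [0.710000, 0.900000]
Iteration 4:
  c_4 = (0.710000 + 0.900000)/2 = 0.805000
  f(c_4) = f(0.805000) = 0.045086
  f(a) × f(c) ≥ 0, new interval: [0.805000, 0.900000]
Iteration 5:
  c_5 = (0.805000 + 0.900000)/2 = 0.852500
  f(c_5) = f(0.852500) = -0.068653
  f(a) × f(c) < 0, new interval: [0.805000, 0.852500]
Iteration 6:
  c_6 = (0.805000 + 0.852500)/2 = 0.828750
  f(c_6) = f(0.828750) = -0.011029
  f(a) × f(c) < 0, new interval: [0.805000, 0.828750]
Iteration 7:
  c_7 = (0.805000 + 0.828750)/2 = 0.816875
  f(c_7) = f(0.816875) = 0.017218
  f(a) × f(c) ≥ 0, new interval: [0.816875, 0.828750]

After 7 iteration(s), the approximation is c_7 = 0.816875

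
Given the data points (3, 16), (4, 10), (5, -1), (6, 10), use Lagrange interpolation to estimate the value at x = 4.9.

Lagrange interpolation formula:
P(x) = Σ yᵢ × Lᵢ(x)
where Lᵢ(x) = Π_{j≠i} (x - xⱼ)/(xᵢ - xⱼ)

L_0(4.9) = (4.9 - 4)/(3 - 4) × (4.9 - 5)/(3 - 5) × (4.9 - 6)/(3 - 6) = -0.016500
L_1(4.9) = (4.9 - 3)/(4 - 3) × (4.9 - 5)/(4 - 5) × (4.9 - 6)/(4 - 6) = 0.104500
L_2(4.9) = (4.9 - 3)/(5 - 3) × (4.9 - 4)/(5 - 4) × (4.9 - 6)/(5 - 6) = 0.940500
L_3(4.9) = (4.9 - 3)/(6 - 3) × (4.9 - 4)/(6 - 4) × (4.9 - 5)/(6 - 5) = -0.028500

P(4.9) = 16×L_0(4.9) + 10×L_1(4.9) + (-1)×L_2(4.9) + 10×L_3(4.9)
P(4.9) = -0.444500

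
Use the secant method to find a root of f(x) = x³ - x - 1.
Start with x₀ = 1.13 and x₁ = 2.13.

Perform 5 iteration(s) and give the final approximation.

f(x) = x³ - x - 1
x₀ = 1.13, x₁ = 2.13

Secant formula: x_{n+1} = x_n - f(x_n)(x_n - x_{n-1})/(f(x_n) - f(x_{n-1}))

Iteration 1:
  f(1.130000) = -0.687103
  f(2.130000) = 6.533597
  x_2 = 2.130000 - 6.533597×(2.130000 - 1.130000)/(6.533597 - (-0.687103))
       = 1.225157
Iteration 2:
  f(2.130000) = 6.533597
  f(1.225157) = -0.386183
  x_3 = 1.225157 - (-0.386183)×(1.225157 - 2.130000)/(-0.386183 - 6.533597)
       = 1.275655
Iteration 3:
  f(1.225157) = -0.386183
  f(1.275655) = -0.199786
  x_4 = 1.275655 - (-0.199786)×(1.275655 - 1.225157)/(-0.199786 - (-0.386183))
       = 1.329780
Iteration 4:
  f(1.275655) = -0.199786
  f(1.329780) = 0.021692
  x_5 = 1.329780 - 0.021692×(1.329780 - 1.275655)/(0.021692 - (-0.199786))
       = 1.324479
Iteration 5:
  f(1.329780) = 0.021692
  f(1.324479) = -0.001017
  x_6 = 1.324479 - (-0.001017)×(1.324479 - 1.329780)/(-0.001017 - 0.021692)
       = 1.324717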